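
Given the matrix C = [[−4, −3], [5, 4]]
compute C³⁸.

[[1, 0], [0, 1]]

C² = I (check: tr C = 0 and det C = −1), so C³⁸ = I since 38 is even.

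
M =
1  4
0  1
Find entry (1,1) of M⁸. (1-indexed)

M = I + N where N = [[0, 4], [0, 0]] is strictly upper-triangular, so N² = 0.
(I + N)⁸ = I + 8·N = [[1, 32], [0, 1]].

1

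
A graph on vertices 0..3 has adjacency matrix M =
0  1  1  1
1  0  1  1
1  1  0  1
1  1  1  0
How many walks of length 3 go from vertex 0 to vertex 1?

7

The number of length-3 walks from vertex 0 to vertex 1 is entry (0,1) of M^3, where M is the adjacency matrix.
M^2 = [[3, 2, 2, 2], [2, 3, 2, 2], [2, 2, 3, 2], [2, 2, 2, 3]]
M^3 = [[6, 7, 7, 7], [7, 6, 7, 7], [7, 7, 6, 7], [7, 7, 7, 6]]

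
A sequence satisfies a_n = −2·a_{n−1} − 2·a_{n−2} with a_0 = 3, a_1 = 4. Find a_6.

With companion matrix Q = [[−2, −2], [1, 0]], [a_n, a_{n−1}]ᵀ = Q·[a_{n−1}, a_{n−2}]ᵀ, so [a_6, a_5]ᵀ = Q⁵·[a_1, a_0]ᵀ.
Q⁵ = [[8, 8], [−4, 0]], giving [a_6, a_5]ᵀ = [[56], [−16]].

56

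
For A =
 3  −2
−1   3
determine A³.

[[45, −58], [−29, 45]]

A² = [[11, −12], [−6, 11]]
A³ = [[45, −58], [−29, 45]]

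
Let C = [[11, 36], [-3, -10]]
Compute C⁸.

[[1021, 3060], [-255, -764]]

tr C = 1 and det C = -2, so the characteristic polynomial is λ² − (1)λ + (-2) with roots 2 and -1.
Eigenvectors give P = [[4, -3], [-1, 1]] with P⁻¹ = [[1, 3], [1, 4]], and C = P·diag(2, -1)·P⁻¹.
Then C⁸ = P·diag(256, 1)·P⁻¹ = [[1024, -3], [-256, 1]] · [[1, 3], [1, 4]] = [[1021, 3060], [-255, -764]].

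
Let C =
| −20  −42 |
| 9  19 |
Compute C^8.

tr C = −1 and det C = −2, so the characteristic polynomial is λ² − (−1)λ + (−2) with roots −2 and 1.
Eigenvectors give P = [[7, 2], [−3, −1]] with P⁻¹ = [[1, 2], [−3, −7]], and C = P·diag(−2, 1)·P⁻¹.
Then C^8 = P·diag(256, 1)·P⁻¹ = [[1792, 2], [−768, −1]] · [[1, 2], [−3, −7]] = [[1786, 3570], [−765, −1529]].

[[1786, 3570], [−765, −1529]]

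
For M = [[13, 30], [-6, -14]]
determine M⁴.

tr M = -1 and det M = -2, so the characteristic polynomial is λ² − (-1)λ + (-2) with roots -2 and 1.
Eigenvectors give P = [[-2, 5], [1, -2]] with P⁻¹ = [[2, 5], [1, 2]], and M = P·diag(-2, 1)·P⁻¹.
Then M⁴ = P·diag(16, 1)·P⁻¹ = [[-32, 5], [16, -2]] · [[2, 5], [1, 2]] = [[-59, -150], [30, 76]].

[[-59, -150], [30, 76]]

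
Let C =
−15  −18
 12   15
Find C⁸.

tr C = 0 and det C = −9, so the characteristic polynomial is λ² − (0)λ + (−9) with roots 3 and −3.
Eigenvectors give P = [[−1, 3], [1, −2]] with P⁻¹ = [[2, 3], [1, 1]], and C = P·diag(3, −3)·P⁻¹.
Then C⁸ = P·diag(6561, 6561)·P⁻¹ = [[−6561, 19683], [6561, −13122]] · [[2, 3], [1, 1]] = [[6561, 0], [0, 6561]].

[[6561, 0], [0, 6561]]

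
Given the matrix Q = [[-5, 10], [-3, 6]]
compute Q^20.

Q² = Q (a projection; rank 1, trace 1), so Q^20 = Q.

[[-5, 10], [-3, 6]]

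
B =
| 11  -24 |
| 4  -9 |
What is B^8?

[[19681, -39360], [6560, -13119]]

tr B = 2 and det B = -3, so the characteristic polynomial is λ² − (2)λ + (-3) with roots 3 and -1.
Eigenvectors give P = [[-3, -2], [-1, -1]] with P⁻¹ = [[-1, 2], [1, -3]], and B = P·diag(3, -1)·P⁻¹.
Then B^8 = P·diag(6561, 1)·P⁻¹ = [[-19683, -2], [-6561, -1]] · [[-1, 2], [1, -3]] = [[19681, -39360], [6560, -13119]].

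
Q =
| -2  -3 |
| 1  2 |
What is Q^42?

Q² = I (check: tr Q = 0 and det Q = -1), so Q^42 = I since 42 is even.

[[1, 0], [0, 1]]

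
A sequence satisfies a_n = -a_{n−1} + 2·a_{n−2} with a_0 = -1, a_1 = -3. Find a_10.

With companion matrix A = [[-1, 2], [1, 0]], [a_n, a_{n−1}]ᵀ = A·[a_{n−1}, a_{n−2}]ᵀ, so [a_10, a_9]ᵀ = A⁹·[a_1, a_0]ᵀ.
A⁹ = [[-341, 342], [171, -170]], giving [a_10, a_9]ᵀ = [[681], [-343]].

681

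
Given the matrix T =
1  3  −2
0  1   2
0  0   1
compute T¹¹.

T = I + N where N = [[0, 3, −2], [0, 0, 2], [0, 0, 0]] is strictly upper-triangular, so N³ = 0.
(I + N)¹¹ = I + 11·N + 55·N² = [[1, 33, 308], [0, 1, 22], [0, 0, 1]].

[[1, 33, 308], [0, 1, 22], [0, 0, 1]]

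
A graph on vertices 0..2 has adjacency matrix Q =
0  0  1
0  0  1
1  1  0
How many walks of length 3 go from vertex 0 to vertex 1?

0

The number of length-3 walks from vertex 0 to vertex 1 is entry (0,1) of Q³, where Q is the adjacency matrix.
Q² = [[1, 1, 0], [1, 1, 0], [0, 0, 2]]
Q³ = [[0, 0, 2], [0, 0, 2], [2, 2, 0]]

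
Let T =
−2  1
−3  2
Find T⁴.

[[1, 0], [0, 1]]

T² = I (check: tr T = 0 and det T = −1), so T⁴ = I since 4 is even.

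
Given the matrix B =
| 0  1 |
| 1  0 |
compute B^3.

B² = I (check: tr B = 0 and det B = -1), so B^3 = B since 3 is odd.

[[0, 1], [1, 0]]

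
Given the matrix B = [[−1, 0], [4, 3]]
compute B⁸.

[[1, 0], [6560, 6561]]

tr B = 2 and det B = −3, so the characteristic polynomial is λ² − (2)λ + (−3) with roots −1 and 3.
Eigenvectors give P = [[−1, 0], [1, 1]] with P⁻¹ = [[−1, 0], [1, 1]], and B = P·diag(−1, 3)·P⁻¹.
Then B⁸ = P·diag(1, 6561)·P⁻¹ = [[−1, 0], [1, 6561]] · [[−1, 0], [1, 1]] = [[1, 0], [6560, 6561]].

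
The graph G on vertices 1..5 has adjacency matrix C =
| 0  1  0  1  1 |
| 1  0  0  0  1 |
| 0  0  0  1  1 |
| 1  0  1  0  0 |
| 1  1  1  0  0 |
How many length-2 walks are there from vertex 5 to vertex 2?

1

The number of length-2 walks from vertex 5 to vertex 2 is entry (5,2) of C², where C is the adjacency matrix.
C² = [[3, 1, 2, 0, 1], [1, 2, 1, 1, 1], [2, 1, 2, 0, 0], [0, 1, 0, 2, 2], [1, 1, 0, 2, 3]]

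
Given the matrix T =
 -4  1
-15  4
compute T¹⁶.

T² = I (check: tr T = 0 and det T = -1), so T¹⁶ = I since 16 is even.

[[1, 0], [0, 1]]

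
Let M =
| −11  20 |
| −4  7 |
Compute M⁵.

tr M = −4 and det M = 3, so the characteristic polynomial is λ² − (−4)λ + (3) with roots −1 and −3.
Eigenvectors give P = [[−2, 5], [−1, 2]] with P⁻¹ = [[2, −5], [1, −2]], and M = P·diag(−1, −3)·P⁻¹.
Then M⁵ = P·diag(−1, −243)·P⁻¹ = [[2, −1215], [1, −486]] · [[2, −5], [1, −2]] = [[−1211, 2420], [−484, 967]].

[[−1211, 2420], [−484, 967]]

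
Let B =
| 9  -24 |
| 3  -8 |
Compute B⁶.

[[9, -24], [3, -8]]

B² = B (a projection; rank 1, trace 1), so B⁶ = B.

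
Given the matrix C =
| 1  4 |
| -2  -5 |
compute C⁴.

[[-79, -160], [80, 161]]

tr C = -4 and det C = 3, so the characteristic polynomial is λ² − (-4)λ + (3) with roots -3 and -1.
Eigenvectors give P = [[1, -2], [-1, 1]] with P⁻¹ = [[-1, -2], [-1, -1]], and C = P·diag(-3, -1)·P⁻¹.
Then C⁴ = P·diag(81, 1)·P⁻¹ = [[81, -2], [-81, 1]] · [[-1, -2], [-1, -1]] = [[-79, -160], [80, 161]].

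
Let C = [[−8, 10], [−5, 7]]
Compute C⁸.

tr C = −1 and det C = −6, so the characteristic polynomial is λ² − (−1)λ + (−6) with roots 2 and −3.
Eigenvectors give P = [[−1, −2], [−1, −1]] with P⁻¹ = [[1, −2], [−1, 1]], and C = P·diag(2, −3)·P⁻¹.
Then C⁸ = P·diag(256, 6561)·P⁻¹ = [[−256, −13122], [−256, −6561]] · [[1, −2], [−1, 1]] = [[12866, −12610], [6305, −6049]].

[[12866, −12610], [6305, −6049]]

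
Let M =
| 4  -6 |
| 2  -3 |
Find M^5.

[[4, -6], [2, -3]]

M² = M (a projection; rank 1, trace 1), so M^5 = M.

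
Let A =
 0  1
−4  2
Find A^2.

[[−4, 2], [−8, 0]]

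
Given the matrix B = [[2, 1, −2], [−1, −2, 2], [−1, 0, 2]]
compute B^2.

[[5, 0, −6], [−2, 3, 2], [−4, −1, 6]]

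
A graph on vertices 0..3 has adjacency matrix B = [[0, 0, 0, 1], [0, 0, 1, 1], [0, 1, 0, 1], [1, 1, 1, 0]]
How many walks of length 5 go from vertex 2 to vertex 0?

6

The number of length-5 walks from vertex 2 to vertex 0 is entry (2,0) of B^5, where B is the adjacency matrix.
B^2 = [[1, 1, 1, 0], [1, 2, 1, 1], [1, 1, 2, 1], [0, 1, 1, 3]]
B^3 = [[0, 1, 1, 3], [1, 2, 3, 4], [1, 3, 2, 4], [3, 4, 4, 2]]
B^4 = [[3, 4, 4, 2], [4, 7, 6, 6], [4, 6, 7, 6], [2, 6, 6, 11]]
B^5 = [[2, 6, 6, 11], [6, 12, 13, 17], [6, 13, 12, 17], [11, 17, 17, 14]]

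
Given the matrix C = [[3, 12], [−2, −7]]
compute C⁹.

[[39363, 118092], [−19682, −59047]]

tr C = −4 and det C = 3, so the characteristic polynomial is λ² − (−4)λ + (3) with roots −3 and −1.
Eigenvectors give P = [[−2, −3], [1, 1]] with P⁻¹ = [[1, 3], [−1, −2]], and C = P·diag(−3, −1)·P⁻¹.
Then C⁹ = P·diag(−19683, −1)·P⁻¹ = [[39366, 3], [−19683, −1]] · [[1, 3], [−1, −2]] = [[39363, 118092], [−19682, −59047]].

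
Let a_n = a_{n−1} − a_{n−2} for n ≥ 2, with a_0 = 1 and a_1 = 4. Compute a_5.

−3

With companion matrix C = [[1, −1], [1, 0]], [a_n, a_{n−1}]ᵀ = C·[a_{n−1}, a_{n−2}]ᵀ, so [a_5, a_4]ᵀ = C⁴·[a_1, a_0]ᵀ.
C⁴ = [[−1, 1], [−1, 0]], giving [a_5, a_4]ᵀ = [[−3], [−4]].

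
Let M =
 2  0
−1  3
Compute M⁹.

tr M = 5 and det M = 6, so the characteristic polynomial is λ² − (5)λ + (6) with roots 3 and 2.
Eigenvectors give P = [[0, 1], [−1, 1]] with P⁻¹ = [[1, −1], [1, 0]], and M = P·diag(3, 2)·P⁻¹.
Then M⁹ = P·diag(19683, 512)·P⁻¹ = [[0, 512], [−19683, 512]] · [[1, −1], [1, 0]] = [[512, 0], [−19171, 19683]].

[[512, 0], [−19171, 19683]]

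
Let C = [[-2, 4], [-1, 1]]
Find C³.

[[4, -4], [1, 1]]

C² = [[0, -4], [1, -3]]
C³ = [[4, -4], [1, 1]]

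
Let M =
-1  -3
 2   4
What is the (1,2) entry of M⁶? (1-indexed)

tr M = 3 and det M = 2, so the characteristic polynomial is λ² − (3)λ + (2) with roots 2 and 1.
Eigenvectors give P = [[1, -3], [-1, 2]] with P⁻¹ = [[-2, -3], [-1, -1]], and M = P·diag(2, 1)·P⁻¹.
Then M⁶ = P·diag(64, 1)·P⁻¹ = [[64, -3], [-64, 2]] · [[-2, -3], [-1, -1]] = [[-125, -189], [126, 190]].

-189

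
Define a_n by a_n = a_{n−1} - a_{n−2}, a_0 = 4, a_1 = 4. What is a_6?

4

With companion matrix A = [[1, -1], [1, 0]], [a_n, a_{n−1}]ᵀ = A·[a_{n−1}, a_{n−2}]ᵀ, so [a_6, a_5]ᵀ = A⁵·[a_1, a_0]ᵀ.
A⁵ = [[0, 1], [-1, 1]], giving [a_6, a_5]ᵀ = [[4], [0]].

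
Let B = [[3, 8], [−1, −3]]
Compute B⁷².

[[1, 0], [0, 1]]

B² = I (check: tr B = 0 and det B = −1), so B⁷² = I since 72 is even.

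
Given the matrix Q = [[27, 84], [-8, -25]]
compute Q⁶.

tr Q = 2 and det Q = -3, so the characteristic polynomial is λ² − (2)λ + (-3) with roots -1 and 3.
Eigenvectors give P = [[-3, -7], [1, 2]] with P⁻¹ = [[2, 7], [-1, -3]], and Q = P·diag(-1, 3)·P⁻¹.
Then Q⁶ = P·diag(1, 729)·P⁻¹ = [[-3, -5103], [1, 1458]] · [[2, 7], [-1, -3]] = [[5097, 15288], [-1456, -4367]].

[[5097, 15288], [-1456, -4367]]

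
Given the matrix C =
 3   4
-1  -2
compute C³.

C² = [[5, 4], [-1, 0]]
C³ = [[11, 12], [-3, -4]]

[[11, 12], [-3, -4]]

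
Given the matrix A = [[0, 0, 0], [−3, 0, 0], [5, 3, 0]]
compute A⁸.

A is strictly triangular, hence nilpotent: A³ = 0, so A⁸ = 0.

[[0, 0, 0], [0, 0, 0], [0, 0, 0]]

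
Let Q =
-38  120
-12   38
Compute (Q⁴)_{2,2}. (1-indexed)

tr Q = 0 and det Q = -4, so the characteristic polynomial is λ² − (0)λ + (-4) with roots 2 and -2.
Eigenvectors give P = [[3, 10], [1, 3]] with P⁻¹ = [[-3, 10], [1, -3]], and Q = P·diag(2, -2)·P⁻¹.
Then Q⁴ = P·diag(16, 16)·P⁻¹ = [[48, 160], [16, 48]] · [[-3, 10], [1, -3]] = [[16, 0], [0, 16]].

16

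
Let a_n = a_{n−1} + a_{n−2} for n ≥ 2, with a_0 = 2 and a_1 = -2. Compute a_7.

With companion matrix Q = [[1, 1], [1, 0]], [a_n, a_{n−1}]ᵀ = Q·[a_{n−1}, a_{n−2}]ᵀ, so [a_7, a_6]ᵀ = Q⁶·[a_1, a_0]ᵀ.
Q⁶ = [[13, 8], [8, 5]], giving [a_7, a_6]ᵀ = [[-10], [-6]].

-10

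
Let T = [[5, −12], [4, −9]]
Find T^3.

tr T = −4 and det T = 3, so the characteristic polynomial is λ² − (−4)λ + (3) with roots −1 and −3.
Eigenvectors give P = [[2, −3], [1, −2]] with P⁻¹ = [[2, −3], [1, −2]], and T = P·diag(−1, −3)·P⁻¹.
Then T^3 = P·diag(−1, −27)·P⁻¹ = [[−2, 81], [−1, 54]] · [[2, −3], [1, −2]] = [[77, −156], [52, −105]].

[[77, −156], [52, −105]]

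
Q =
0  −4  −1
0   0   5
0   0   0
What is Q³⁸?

Q is strictly triangular, hence nilpotent: Q³ = 0, so Q³⁸ = 0.

[[0, 0, 0], [0, 0, 0], [0, 0, 0]]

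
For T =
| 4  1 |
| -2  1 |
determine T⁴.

tr T = 5 and det T = 6, so the characteristic polynomial is λ² − (5)λ + (6) with roots 3 and 2.
Eigenvectors give P = [[-1, -1], [1, 2]] with P⁻¹ = [[-2, -1], [1, 1]], and T = P·diag(3, 2)·P⁻¹.
Then T⁴ = P·diag(81, 16)·P⁻¹ = [[-81, -16], [81, 32]] · [[-2, -1], [1, 1]] = [[146, 65], [-130, -49]].

[[146, 65], [-130, -49]]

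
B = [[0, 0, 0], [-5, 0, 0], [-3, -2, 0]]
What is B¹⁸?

B is strictly triangular, hence nilpotent: B³ = 0, so B¹⁸ = 0.

[[0, 0, 0], [0, 0, 0], [0, 0, 0]]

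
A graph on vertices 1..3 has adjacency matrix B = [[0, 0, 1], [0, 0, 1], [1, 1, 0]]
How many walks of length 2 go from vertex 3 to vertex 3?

The number of length-2 walks from vertex 3 to vertex 3 is entry (3,3) of B², where B is the adjacency matrix.
B² = [[1, 1, 0], [1, 1, 0], [0, 0, 2]]

2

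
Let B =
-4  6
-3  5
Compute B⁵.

tr B = 1 and det B = -2, so the characteristic polynomial is λ² − (1)λ + (-2) with roots 2 and -1.
Eigenvectors give P = [[1, -2], [1, -1]] with P⁻¹ = [[-1, 2], [-1, 1]], and B = P·diag(2, -1)·P⁻¹.
Then B⁵ = P·diag(32, -1)·P⁻¹ = [[32, 2], [32, 1]] · [[-1, 2], [-1, 1]] = [[-34, 66], [-33, 65]].

[[-34, 66], [-33, 65]]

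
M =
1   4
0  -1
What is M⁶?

[[1, 0], [0, 1]]

M² = I (check: tr M = 0 and det M = -1), so M⁶ = I since 6 is even.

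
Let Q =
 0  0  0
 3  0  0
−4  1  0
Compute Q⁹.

Q is strictly triangular, hence nilpotent: Q³ = 0, so Q⁹ = 0.

[[0, 0, 0], [0, 0, 0], [0, 0, 0]]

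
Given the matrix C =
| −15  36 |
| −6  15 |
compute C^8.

tr C = 0 and det C = −9, so the characteristic polynomial is λ² − (0)λ + (−9) with roots −3 and 3.
Eigenvectors give P = [[3, −2], [1, −1]] with P⁻¹ = [[1, −2], [1, −3]], and C = P·diag(−3, 3)·P⁻¹.
Then C^8 = P·diag(6561, 6561)·P⁻¹ = [[19683, −13122], [6561, −6561]] · [[1, −2], [1, −3]] = [[6561, 0], [0, 6561]].

[[6561, 0], [0, 6561]]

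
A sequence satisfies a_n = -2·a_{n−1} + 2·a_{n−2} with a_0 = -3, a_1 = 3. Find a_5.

With companion matrix M = [[-2, 2], [1, 0]], [a_n, a_{n−1}]ᵀ = M·[a_{n−1}, a_{n−2}]ᵀ, so [a_5, a_4]ᵀ = M^4·[a_1, a_0]ᵀ.
M^4 = [[44, -32], [-16, 12]], giving [a_5, a_4]ᵀ = [[228], [-84]].

228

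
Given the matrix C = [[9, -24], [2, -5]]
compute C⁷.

tr C = 4 and det C = 3, so the characteristic polynomial is λ² − (4)λ + (3) with roots 3 and 1.
Eigenvectors give P = [[4, 3], [1, 1]] with P⁻¹ = [[1, -3], [-1, 4]], and C = P·diag(3, 1)·P⁻¹.
Then C⁷ = P·diag(2187, 1)·P⁻¹ = [[8748, 3], [2187, 1]] · [[1, -3], [-1, 4]] = [[8745, -26232], [2186, -6557]].

[[8745, -26232], [2186, -6557]]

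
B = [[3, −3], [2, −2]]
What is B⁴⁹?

B² = B (a projection; rank 1, trace 1), so B⁴⁹ = B.

[[3, −3], [2, −2]]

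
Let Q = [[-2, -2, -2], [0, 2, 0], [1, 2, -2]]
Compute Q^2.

[[2, -4, 8], [0, 4, 0], [-4, -2, 2]]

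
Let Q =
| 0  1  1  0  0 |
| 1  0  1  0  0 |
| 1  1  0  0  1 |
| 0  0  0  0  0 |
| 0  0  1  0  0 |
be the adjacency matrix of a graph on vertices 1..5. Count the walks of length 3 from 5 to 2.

The number of length-3 walks from vertex 5 to vertex 2 is entry (5,2) of Q³, where Q is the adjacency matrix.
Q² = [[2, 1, 1, 0, 1], [1, 2, 1, 0, 1], [1, 1, 3, 0, 0], [0, 0, 0, 0, 0], [1, 1, 0, 0, 1]]
Q³ = [[2, 3, 4, 0, 1], [3, 2, 4, 0, 1], [4, 4, 2, 0, 3], [0, 0, 0, 0, 0], [1, 1, 3, 0, 0]]

1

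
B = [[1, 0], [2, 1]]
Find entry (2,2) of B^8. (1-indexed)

B = I + N where N = [[0, 0], [2, 0]] is strictly lower-triangular, so N^2 = 0.
(I + N)^8 = I + 8·N = [[1, 0], [16, 1]].

1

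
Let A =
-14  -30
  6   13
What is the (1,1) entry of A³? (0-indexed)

tr A = -1 and det A = -2, so the characteristic polynomial is λ² − (-1)λ + (-2) with roots -2 and 1.
Eigenvectors give P = [[5, -2], [-2, 1]] with P⁻¹ = [[1, 2], [2, 5]], and A = P·diag(-2, 1)·P⁻¹.
Then A³ = P·diag(-8, 1)·P⁻¹ = [[-40, -2], [16, 1]] · [[1, 2], [2, 5]] = [[-44, -90], [18, 37]].

37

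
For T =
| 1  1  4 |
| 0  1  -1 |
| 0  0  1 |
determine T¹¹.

T = I + N where N = [[0, 1, 4], [0, 0, -1], [0, 0, 0]] is strictly upper-triangular, so N³ = 0.
(I + N)¹¹ = I + 11·N + 55·N² = [[1, 11, -11], [0, 1, -11], [0, 0, 1]].

[[1, 11, -11], [0, 1, -11], [0, 0, 1]]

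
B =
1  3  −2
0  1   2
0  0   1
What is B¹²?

[[1, 36, 372], [0, 1, 24], [0, 0, 1]]

B = I + N where N = [[0, 3, −2], [0, 0, 2], [0, 0, 0]] is strictly upper-triangular, so N³ = 0.
(I + N)¹² = I + 12·N + 66·N² = [[1, 36, 372], [0, 1, 24], [0, 0, 1]].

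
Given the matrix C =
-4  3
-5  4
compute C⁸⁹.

C² = I (check: tr C = 0 and det C = -1), so C⁸⁹ = C since 89 is odd.

[[-4, 3], [-5, 4]]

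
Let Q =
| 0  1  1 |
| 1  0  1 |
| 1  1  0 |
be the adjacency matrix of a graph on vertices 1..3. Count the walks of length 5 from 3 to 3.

10

The number of length-5 walks from vertex 3 to vertex 3 is entry (3,3) of Q^5, where Q is the adjacency matrix.
Q^2 = [[2, 1, 1], [1, 2, 1], [1, 1, 2]]
Q^3 = [[2, 3, 3], [3, 2, 3], [3, 3, 2]]
Q^4 = [[6, 5, 5], [5, 6, 5], [5, 5, 6]]
Q^5 = [[10, 11, 11], [11, 10, 11], [11, 11, 10]]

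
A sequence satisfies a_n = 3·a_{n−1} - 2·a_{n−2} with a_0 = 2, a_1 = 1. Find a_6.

With companion matrix T = [[3, -2], [1, 0]], [a_n, a_{n−1}]ᵀ = T·[a_{n−1}, a_{n−2}]ᵀ, so [a_6, a_5]ᵀ = T⁵·[a_1, a_0]ᵀ.
T⁵ = [[63, -62], [31, -30]], giving [a_6, a_5]ᵀ = [[-61], [-29]].

-61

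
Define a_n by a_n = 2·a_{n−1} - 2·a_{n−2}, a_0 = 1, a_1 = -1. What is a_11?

-96

With companion matrix A = [[2, -2], [1, 0]], [a_n, a_{n−1}]ᵀ = A·[a_{n−1}, a_{n−2}]ᵀ, so [a_11, a_10]ᵀ = A¹⁰·[a_1, a_0]ᵀ.
A¹⁰ = [[32, -64], [32, -32]], giving [a_11, a_10]ᵀ = [[-96], [-64]].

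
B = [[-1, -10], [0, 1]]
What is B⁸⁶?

B² = I (check: tr B = 0 and det B = -1), so B⁸⁶ = I since 86 is even.

[[1, 0], [0, 1]]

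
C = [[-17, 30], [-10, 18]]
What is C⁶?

[[-1931, 3990], [-1330, 2724]]

tr C = 1 and det C = -6, so the characteristic polynomial is λ² − (1)λ + (-6) with roots -2 and 3.
Eigenvectors give P = [[2, -3], [1, -2]] with P⁻¹ = [[2, -3], [1, -2]], and C = P·diag(-2, 3)·P⁻¹.
Then C⁶ = P·diag(64, 729)·P⁻¹ = [[128, -2187], [64, -1458]] · [[2, -3], [1, -2]] = [[-1931, 3990], [-1330, 2724]].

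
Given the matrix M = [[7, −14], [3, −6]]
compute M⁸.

[[7, −14], [3, −6]]

M² = M (a projection; rank 1, trace 1), so M⁸ = M.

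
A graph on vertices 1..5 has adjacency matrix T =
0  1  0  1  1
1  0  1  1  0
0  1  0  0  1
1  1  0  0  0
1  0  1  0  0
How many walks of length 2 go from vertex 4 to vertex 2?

The number of length-2 walks from vertex 4 to vertex 2 is entry (4,2) of T^2, where T is the adjacency matrix.
T^2 = [[3, 1, 2, 1, 0], [1, 3, 0, 1, 2], [2, 0, 2, 1, 0], [1, 1, 1, 2, 1], [0, 2, 0, 1, 2]]

1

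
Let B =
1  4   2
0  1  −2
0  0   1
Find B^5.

[[1, 20, −70], [0, 1, −10], [0, 0, 1]]

B = I + N where N = [[0, 4, 2], [0, 0, −2], [0, 0, 0]] is strictly upper-triangular, so N^3 = 0.
(I + N)^5 = I + 5·N + 10·N^2 = [[1, 20, −70], [0, 1, −10], [0, 0, 1]].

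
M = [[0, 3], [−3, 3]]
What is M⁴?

M² = [[−9, 9], [−9, 0]]
M³ = [[−27, 0], [0, −27]]
M⁴ = [[0, −81], [81, −81]]

[[0, −81], [81, −81]]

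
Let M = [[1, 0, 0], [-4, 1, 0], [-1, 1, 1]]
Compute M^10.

M = I + N where N = [[0, 0, 0], [-4, 0, 0], [-1, 1, 0]] is strictly lower-triangular, so N^3 = 0.
(I + N)^10 = I + 10·N + 45·N^2 = [[1, 0, 0], [-40, 1, 0], [-190, 10, 1]].

[[1, 0, 0], [-40, 1, 0], [-190, 10, 1]]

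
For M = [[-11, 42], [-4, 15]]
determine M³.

[[-155, 546], [-52, 183]]

tr M = 4 and det M = 3, so the characteristic polynomial is λ² − (4)λ + (3) with roots 1 and 3.
Eigenvectors give P = [[7, 3], [2, 1]] with P⁻¹ = [[1, -3], [-2, 7]], and M = P·diag(1, 3)·P⁻¹.
Then M³ = P·diag(1, 27)·P⁻¹ = [[7, 81], [2, 27]] · [[1, -3], [-2, 7]] = [[-155, 546], [-52, 183]].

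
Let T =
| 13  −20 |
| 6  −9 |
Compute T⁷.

tr T = 4 and det T = 3, so the characteristic polynomial is λ² − (4)λ + (3) with roots 3 and 1.
Eigenvectors give P = [[2, −5], [1, −3]] with P⁻¹ = [[3, −5], [1, −2]], and T = P·diag(3, 1)·P⁻¹.
Then T⁷ = P·diag(2187, 1)·P⁻¹ = [[4374, −5], [2187, −3]] · [[3, −5], [1, −2]] = [[13117, −21860], [6558, −10929]].

[[13117, −21860], [6558, −10929]]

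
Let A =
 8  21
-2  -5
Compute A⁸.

tr A = 3 and det A = 2, so the characteristic polynomial is λ² − (3)λ + (2) with roots 1 and 2.
Eigenvectors give P = [[-3, -7], [1, 2]] with P⁻¹ = [[2, 7], [-1, -3]], and A = P·diag(1, 2)·P⁻¹.
Then A⁸ = P·diag(1, 256)·P⁻¹ = [[-3, -1792], [1, 512]] · [[2, 7], [-1, -3]] = [[1786, 5355], [-510, -1529]].

[[1786, 5355], [-510, -1529]]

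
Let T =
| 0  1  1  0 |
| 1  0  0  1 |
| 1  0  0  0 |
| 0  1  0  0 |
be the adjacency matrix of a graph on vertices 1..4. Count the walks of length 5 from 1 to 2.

The number of length-5 walks from vertex 1 to vertex 2 is entry (1,2) of T^5, where T is the adjacency matrix.
T^2 = [[2, 0, 0, 1], [0, 2, 1, 0], [0, 1, 1, 0], [1, 0, 0, 1]]
T^3 = [[0, 3, 2, 0], [3, 0, 0, 2], [2, 0, 0, 1], [0, 2, 1, 0]]
T^4 = [[5, 0, 0, 3], [0, 5, 3, 0], [0, 3, 2, 0], [3, 0, 0, 2]]
T^5 = [[0, 8, 5, 0], [8, 0, 0, 5], [5, 0, 0, 3], [0, 5, 3, 0]]

8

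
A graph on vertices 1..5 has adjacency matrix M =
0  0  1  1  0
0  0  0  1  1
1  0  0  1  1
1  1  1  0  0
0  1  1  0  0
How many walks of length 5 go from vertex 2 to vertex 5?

20

The number of length-5 walks from vertex 2 to vertex 5 is entry (2,5) of M^5, where M is the adjacency matrix.
M^2 = [[2, 1, 1, 1, 1], [1, 2, 2, 0, 0], [1, 2, 3, 1, 0], [1, 0, 1, 3, 2], [1, 0, 0, 2, 2]]
M^3 = [[2, 2, 4, 4, 2], [2, 0, 1, 5, 4], [4, 1, 2, 6, 5], [4, 5, 6, 2, 1], [2, 4, 5, 1, 0]]
M^4 = [[8, 6, 8, 8, 6], [6, 9, 11, 3, 1], [8, 11, 15, 7, 3], [8, 3, 7, 15, 11], [6, 1, 3, 11, 9]]
M^5 = [[16, 14, 22, 22, 14], [14, 4, 10, 26, 20], [22, 10, 18, 34, 26], [22, 26, 34, 18, 10], [14, 20, 26, 10, 4]]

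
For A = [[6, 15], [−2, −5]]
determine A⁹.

A² = A (a projection; rank 1, trace 1), so A⁹ = A.

[[6, 15], [−2, −5]]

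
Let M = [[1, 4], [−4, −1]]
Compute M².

[[−15, 0], [0, −15]]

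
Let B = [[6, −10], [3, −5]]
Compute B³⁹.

[[6, −10], [3, −5]]

B² = B (a projection; rank 1, trace 1), so B³⁹ = B.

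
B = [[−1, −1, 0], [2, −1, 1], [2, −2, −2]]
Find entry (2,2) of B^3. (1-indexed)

11

B^2 = [[−1, 2, −1], [−2, −3, −3], [−10, 4, 2]]
B^3 = [[3, 1, 4], [−10, 11, 3], [22, 2, 0]]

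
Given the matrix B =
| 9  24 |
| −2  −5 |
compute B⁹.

[[78729, 236184], [−19682, −59045]]

tr B = 4 and det B = 3, so the characteristic polynomial is λ² − (4)λ + (3) with roots 3 and 1.
Eigenvectors give P = [[4, −3], [−1, 1]] with P⁻¹ = [[1, 3], [1, 4]], and B = P·diag(3, 1)·P⁻¹.
Then B⁹ = P·diag(19683, 1)·P⁻¹ = [[78732, −3], [−19683, 1]] · [[1, 3], [1, 4]] = [[78729, 236184], [−19682, −59045]].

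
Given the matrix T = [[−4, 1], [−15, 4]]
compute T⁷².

T² = I (check: tr T = 0 and det T = −1), so T⁷² = I since 72 is even.

[[1, 0], [0, 1]]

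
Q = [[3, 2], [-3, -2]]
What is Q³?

[[3, 2], [-3, -2]]

Q² = Q (a projection; rank 1, trace 1), so Q³ = Q.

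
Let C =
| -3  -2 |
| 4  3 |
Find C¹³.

C² = I (check: tr C = 0 and det C = -1), so C¹³ = C since 13 is odd.

[[-3, -2], [4, 3]]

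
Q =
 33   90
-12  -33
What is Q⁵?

tr Q = 0 and det Q = -9, so the characteristic polynomial is λ² − (0)λ + (-9) with roots -3 and 3.
Eigenvectors give P = [[5, -3], [-2, 1]] with P⁻¹ = [[-1, -3], [-2, -5]], and Q = P·diag(-3, 3)·P⁻¹.
Then Q⁵ = P·diag(-243, 243)·P⁻¹ = [[-1215, -729], [486, 243]] · [[-1, -3], [-2, -5]] = [[2673, 7290], [-972, -2673]].

[[2673, 7290], [-972, -2673]]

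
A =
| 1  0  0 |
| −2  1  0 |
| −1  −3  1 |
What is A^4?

A = I + N where N = [[0, 0, 0], [−2, 0, 0], [−1, −3, 0]] is strictly lower-triangular, so N^3 = 0.
(I + N)^4 = I + 4·N + 6·N^2 = [[1, 0, 0], [−8, 1, 0], [32, −12, 1]].

[[1, 0, 0], [−8, 1, 0], [32, −12, 1]]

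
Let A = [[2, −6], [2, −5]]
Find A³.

tr A = −3 and det A = 2, so the characteristic polynomial is λ² − (−3)λ + (2) with roots −2 and −1.
Eigenvectors give P = [[−3, 2], [−2, 1]] with P⁻¹ = [[1, −2], [2, −3]], and A = P·diag(−2, −1)·P⁻¹.
Then A³ = P·diag(−8, −1)·P⁻¹ = [[24, −2], [16, −1]] · [[1, −2], [2, −3]] = [[20, −42], [14, −29]].

[[20, −42], [14, −29]]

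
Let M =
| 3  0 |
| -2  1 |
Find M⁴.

[[81, 0], [-80, 1]]

tr M = 4 and det M = 3, so the characteristic polynomial is λ² − (4)λ + (3) with roots 1 and 3.
Eigenvectors give P = [[0, -1], [-1, 1]] with P⁻¹ = [[-1, -1], [-1, 0]], and M = P·diag(1, 3)·P⁻¹.
Then M⁴ = P·diag(1, 81)·P⁻¹ = [[0, -81], [-1, 81]] · [[-1, -1], [-1, 0]] = [[81, 0], [-80, 1]].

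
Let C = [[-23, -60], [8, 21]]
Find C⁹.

tr C = -2 and det C = -3, so the characteristic polynomial is λ² − (-2)λ + (-3) with roots -3 and 1.
Eigenvectors give P = [[3, -5], [-1, 2]] with P⁻¹ = [[2, 5], [1, 3]], and C = P·diag(-3, 1)·P⁻¹.
Then C⁹ = P·diag(-19683, 1)·P⁻¹ = [[-59049, -5], [19683, 2]] · [[2, 5], [1, 3]] = [[-118103, -295260], [39368, 98421]].

[[-118103, -295260], [39368, 98421]]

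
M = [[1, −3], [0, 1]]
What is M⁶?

M = I + N where N = [[0, −3], [0, 0]] is strictly upper-triangular, so N² = 0.
(I + N)⁶ = I + 6·N = [[1, −18], [0, 1]].

[[1, −18], [0, 1]]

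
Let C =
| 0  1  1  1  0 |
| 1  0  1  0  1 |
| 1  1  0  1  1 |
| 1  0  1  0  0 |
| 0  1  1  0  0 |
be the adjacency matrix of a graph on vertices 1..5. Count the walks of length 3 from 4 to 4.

2

The number of length-3 walks from vertex 4 to vertex 4 is entry (4,4) of C³, where C is the adjacency matrix.
C² = [[3, 1, 2, 1, 2], [1, 3, 2, 2, 1], [2, 2, 4, 1, 1], [1, 2, 1, 2, 1], [2, 1, 1, 1, 2]]
C³ = [[4, 7, 7, 5, 3], [7, 4, 7, 3, 5], [7, 7, 6, 6, 6], [5, 3, 6, 2, 3], [3, 5, 6, 3, 2]]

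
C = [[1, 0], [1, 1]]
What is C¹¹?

C = I + N where N = [[0, 0], [1, 0]] is strictly lower-triangular, so N² = 0.
(I + N)¹¹ = I + 11·N = [[1, 0], [11, 1]].

[[1, 0], [11, 1]]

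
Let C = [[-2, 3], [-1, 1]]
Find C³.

C² = [[1, -3], [1, -2]]
C³ = [[1, 0], [0, 1]]

[[1, 0], [0, 1]]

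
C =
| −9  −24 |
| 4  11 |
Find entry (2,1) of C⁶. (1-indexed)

728

tr C = 2 and det C = −3, so the characteristic polynomial is λ² − (2)λ + (−3) with roots −1 and 3.
Eigenvectors give P = [[3, −2], [−1, 1]] with P⁻¹ = [[1, 2], [1, 3]], and C = P·diag(−1, 3)·P⁻¹.
Then C⁶ = P·diag(1, 729)·P⁻¹ = [[3, −1458], [−1, 729]] · [[1, 2], [1, 3]] = [[−1455, −4368], [728, 2185]].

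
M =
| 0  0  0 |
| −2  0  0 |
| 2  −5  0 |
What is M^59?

[[0, 0, 0], [0, 0, 0], [0, 0, 0]]

M is strictly triangular, hence nilpotent: M^3 = 0, so M^59 = 0.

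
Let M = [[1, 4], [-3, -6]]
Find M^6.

tr M = -5 and det M = 6, so the characteristic polynomial is λ² − (-5)λ + (6) with roots -2 and -3.
Eigenvectors give P = [[-4, -1], [3, 1]] with P⁻¹ = [[-1, -1], [3, 4]], and M = P·diag(-2, -3)·P⁻¹.
Then M^6 = P·diag(64, 729)·P⁻¹ = [[-256, -729], [192, 729]] · [[-1, -1], [3, 4]] = [[-1931, -2660], [1995, 2724]].

[[-1931, -2660], [1995, 2724]]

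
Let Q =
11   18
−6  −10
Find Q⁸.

tr Q = 1 and det Q = −2, so the characteristic polynomial is λ² − (1)λ + (−2) with roots 2 and −1.
Eigenvectors give P = [[−2, −3], [1, 2]] with P⁻¹ = [[−2, −3], [1, 2]], and Q = P·diag(2, −1)·P⁻¹.
Then Q⁸ = P·diag(256, 1)·P⁻¹ = [[−512, −3], [256, 2]] · [[−2, −3], [1, 2]] = [[1021, 1530], [−510, −764]].

[[1021, 1530], [−510, −764]]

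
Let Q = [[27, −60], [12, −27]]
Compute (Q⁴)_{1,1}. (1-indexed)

81

tr Q = 0 and det Q = −9, so the characteristic polynomial is λ² − (0)λ + (−9) with roots −3 and 3.
Eigenvectors give P = [[2, 5], [1, 2]] with P⁻¹ = [[−2, 5], [1, −2]], and Q = P·diag(−3, 3)·P⁻¹.
Then Q⁴ = P·diag(81, 81)·P⁻¹ = [[162, 405], [81, 162]] · [[−2, 5], [1, −2]] = [[81, 0], [0, 81]].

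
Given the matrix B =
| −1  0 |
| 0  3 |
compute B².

[[1, 0], [0, 9]]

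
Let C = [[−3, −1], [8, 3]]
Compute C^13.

C² = I (check: tr C = 0 and det C = −1), so C^13 = C since 13 is odd.

[[−3, −1], [8, 3]]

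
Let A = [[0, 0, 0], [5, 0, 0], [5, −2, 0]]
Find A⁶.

[[0, 0, 0], [0, 0, 0], [0, 0, 0]]

A is strictly triangular, hence nilpotent: A³ = 0, so A⁶ = 0.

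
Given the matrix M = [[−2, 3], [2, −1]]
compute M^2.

[[10, −9], [−6, 7]]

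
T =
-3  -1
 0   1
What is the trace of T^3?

-26

T^2 = [[9, 2], [0, 1]]
T^3 = [[-27, -7], [0, 1]]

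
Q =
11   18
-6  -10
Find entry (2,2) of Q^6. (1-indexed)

-188

tr Q = 1 and det Q = -2, so the characteristic polynomial is λ² − (1)λ + (-2) with roots 2 and -1.
Eigenvectors give P = [[-2, -3], [1, 2]] with P⁻¹ = [[-2, -3], [1, 2]], and Q = P·diag(2, -1)·P⁻¹.
Then Q^6 = P·diag(64, 1)·P⁻¹ = [[-128, -3], [64, 2]] · [[-2, -3], [1, 2]] = [[253, 378], [-126, -188]].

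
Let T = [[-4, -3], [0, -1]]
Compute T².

[[16, 15], [0, 1]]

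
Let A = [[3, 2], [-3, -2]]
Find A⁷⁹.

A² = A (a projection; rank 1, trace 1), so A⁷⁹ = A.

[[3, 2], [-3, -2]]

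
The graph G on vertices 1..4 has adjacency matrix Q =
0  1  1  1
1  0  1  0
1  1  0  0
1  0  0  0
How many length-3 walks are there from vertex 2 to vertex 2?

2

The number of length-3 walks from vertex 2 to vertex 2 is entry (2,2) of Q^3, where Q is the adjacency matrix.
Q^2 = [[3, 1, 1, 0], [1, 2, 1, 1], [1, 1, 2, 1], [0, 1, 1, 1]]
Q^3 = [[2, 4, 4, 3], [4, 2, 3, 1], [4, 3, 2, 1], [3, 1, 1, 0]]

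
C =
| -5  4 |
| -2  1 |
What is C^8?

[[13121, -13120], [6560, -6559]]

tr C = -4 and det C = 3, so the characteristic polynomial is λ² − (-4)λ + (3) with roots -3 and -1.
Eigenvectors give P = [[-2, 1], [-1, 1]] with P⁻¹ = [[-1, 1], [-1, 2]], and C = P·diag(-3, -1)·P⁻¹.
Then C^8 = P·diag(6561, 1)·P⁻¹ = [[-13122, 1], [-6561, 1]] · [[-1, 1], [-1, 2]] = [[13121, -13120], [6560, -6559]].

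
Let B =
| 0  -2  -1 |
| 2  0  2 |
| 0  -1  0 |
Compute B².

[[-4, 1, -4], [0, -6, -2], [-2, 0, -2]]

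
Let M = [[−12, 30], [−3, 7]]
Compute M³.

tr M = −5 and det M = 6, so the characteristic polynomial is λ² − (−5)λ + (6) with roots −2 and −3.
Eigenvectors give P = [[−3, 10], [−1, 3]] with P⁻¹ = [[3, −10], [1, −3]], and M = P·diag(−2, −3)·P⁻¹.
Then M³ = P·diag(−8, −27)·P⁻¹ = [[24, −270], [8, −81]] · [[3, −10], [1, −3]] = [[−198, 570], [−57, 163]].

[[−198, 570], [−57, 163]]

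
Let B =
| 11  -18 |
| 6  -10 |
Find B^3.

[[35, -54], [18, -28]]

tr B = 1 and det B = -2, so the characteristic polynomial is λ² − (1)λ + (-2) with roots -1 and 2.
Eigenvectors give P = [[-3, 2], [-2, 1]] with P⁻¹ = [[1, -2], [2, -3]], and B = P·diag(-1, 2)·P⁻¹.
Then B^3 = P·diag(-1, 8)·P⁻¹ = [[3, 16], [2, 8]] · [[1, -2], [2, -3]] = [[35, -54], [18, -28]].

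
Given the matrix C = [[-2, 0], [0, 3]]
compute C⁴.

C² = [[4, 0], [0, 9]]
C³ = [[-8, 0], [0, 27]]
C⁴ = [[16, 0], [0, 81]]

[[16, 0], [0, 81]]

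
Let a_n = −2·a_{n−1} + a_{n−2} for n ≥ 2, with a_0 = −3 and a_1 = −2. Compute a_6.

53

With companion matrix A = [[−2, 1], [1, 0]], [a_n, a_{n−1}]ᵀ = A·[a_{n−1}, a_{n−2}]ᵀ, so [a_6, a_5]ᵀ = A^5·[a_1, a_0]ᵀ.
A^5 = [[−70, 29], [29, −12]], giving [a_6, a_5]ᵀ = [[53], [−22]].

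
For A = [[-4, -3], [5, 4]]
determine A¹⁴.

A² = I (check: tr A = 0 and det A = -1), so A¹⁴ = I since 14 is even.

[[1, 0], [0, 1]]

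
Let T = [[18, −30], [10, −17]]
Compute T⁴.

[[276, −390], [130, −179]]

tr T = 1 and det T = −6, so the characteristic polynomial is λ² − (1)λ + (−6) with roots 3 and −2.
Eigenvectors give P = [[2, −3], [1, −2]] with P⁻¹ = [[2, −3], [1, −2]], and T = P·diag(3, −2)·P⁻¹.
Then T⁴ = P·diag(81, 16)·P⁻¹ = [[162, −48], [81, −32]] · [[2, −3], [1, −2]] = [[276, −390], [130, −179]].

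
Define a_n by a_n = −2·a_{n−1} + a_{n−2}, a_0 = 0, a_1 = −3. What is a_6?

With companion matrix C = [[−2, 1], [1, 0]], [a_n, a_{n−1}]ᵀ = C·[a_{n−1}, a_{n−2}]ᵀ, so [a_6, a_5]ᵀ = C⁵·[a_1, a_0]ᵀ.
C⁵ = [[−70, 29], [29, −12]], giving [a_6, a_5]ᵀ = [[210], [−87]].

210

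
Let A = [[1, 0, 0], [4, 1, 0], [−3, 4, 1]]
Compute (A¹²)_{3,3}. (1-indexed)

A = I + N where N = [[0, 0, 0], [4, 0, 0], [−3, 4, 0]] is strictly lower-triangular, so N³ = 0.
(I + N)¹² = I + 12·N + 66·N² = [[1, 0, 0], [48, 1, 0], [1020, 48, 1]].

1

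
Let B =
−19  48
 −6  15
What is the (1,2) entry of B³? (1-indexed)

624

tr B = −4 and det B = 3, so the characteristic polynomial is λ² − (−4)λ + (3) with roots −1 and −3.
Eigenvectors give P = [[−8, 3], [−3, 1]] with P⁻¹ = [[1, −3], [3, −8]], and B = P·diag(−1, −3)·P⁻¹.
Then B³ = P·diag(−1, −27)·P⁻¹ = [[8, −81], [3, −27]] · [[1, −3], [3, −8]] = [[−235, 624], [−78, 207]].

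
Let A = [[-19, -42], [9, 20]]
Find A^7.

tr A = 1 and det A = -2, so the characteristic polynomial is λ² − (1)λ + (-2) with roots 2 and -1.
Eigenvectors give P = [[-2, 7], [1, -3]] with P⁻¹ = [[3, 7], [1, 2]], and A = P·diag(2, -1)·P⁻¹.
Then A^7 = P·diag(128, -1)·P⁻¹ = [[-256, -7], [128, 3]] · [[3, 7], [1, 2]] = [[-775, -1806], [387, 902]].

[[-775, -1806], [387, 902]]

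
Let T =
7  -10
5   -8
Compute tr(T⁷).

-2059

tr T = -1 and det T = -6, so the characteristic polynomial is λ² − (-1)λ + (-6) with roots 2 and -3.
Eigenvectors give P = [[-2, -1], [-1, -1]] with P⁻¹ = [[-1, 1], [1, -2]], and T = P·diag(2, -3)·P⁻¹.
Then T⁷ = P·diag(128, -2187)·P⁻¹ = [[-256, 2187], [-128, 2187]] · [[-1, 1], [1, -2]] = [[2443, -4630], [2315, -4502]].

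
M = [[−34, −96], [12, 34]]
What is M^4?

[[16, 0], [0, 16]]

tr M = 0 and det M = −4, so the characteristic polynomial is λ² − (0)λ + (−4) with roots 2 and −2.
Eigenvectors give P = [[−8, 3], [3, −1]] with P⁻¹ = [[1, 3], [3, 8]], and M = P·diag(2, −2)·P⁻¹.
Then M^4 = P·diag(16, 16)·P⁻¹ = [[−128, 48], [48, −16]] · [[1, 3], [3, 8]] = [[16, 0], [0, 16]].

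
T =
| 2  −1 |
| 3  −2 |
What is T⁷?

T² = I (check: tr T = 0 and det T = −1), so T⁷ = T since 7 is odd.

[[2, −1], [3, −2]]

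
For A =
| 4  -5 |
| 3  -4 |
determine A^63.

A² = I (check: tr A = 0 and det A = -1), so A^63 = A since 63 is odd.

[[4, -5], [3, -4]]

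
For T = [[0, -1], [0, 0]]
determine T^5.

T is strictly triangular, hence nilpotent: T^2 = 0, so T^5 = 0.

[[0, 0], [0, 0]]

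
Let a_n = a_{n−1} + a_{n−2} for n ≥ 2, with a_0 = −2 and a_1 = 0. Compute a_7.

−16

With companion matrix Q = [[1, 1], [1, 0]], [a_n, a_{n−1}]ᵀ = Q·[a_{n−1}, a_{n−2}]ᵀ, so [a_7, a_6]ᵀ = Q⁶·[a_1, a_0]ᵀ.
Q⁶ = [[13, 8], [8, 5]], giving [a_7, a_6]ᵀ = [[−16], [−10]].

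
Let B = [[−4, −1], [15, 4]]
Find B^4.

[[1, 0], [0, 1]]

B² = I (check: tr B = 0 and det B = −1), so B^4 = I since 4 is even.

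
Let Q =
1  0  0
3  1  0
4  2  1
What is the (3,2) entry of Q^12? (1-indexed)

Q = I + N where N = [[0, 0, 0], [3, 0, 0], [4, 2, 0]] is strictly lower-triangular, so N^3 = 0.
(I + N)^12 = I + 12·N + 66·N^2 = [[1, 0, 0], [36, 1, 0], [444, 24, 1]].

24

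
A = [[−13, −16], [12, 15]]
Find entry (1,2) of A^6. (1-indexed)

−2912

tr A = 2 and det A = −3, so the characteristic polynomial is λ² − (2)λ + (−3) with roots 3 and −1.
Eigenvectors give P = [[−1, 4], [1, −3]] with P⁻¹ = [[3, 4], [1, 1]], and A = P·diag(3, −1)·P⁻¹.
Then A^6 = P·diag(729, 1)·P⁻¹ = [[−729, 4], [729, −3]] · [[3, 4], [1, 1]] = [[−2183, −2912], [2184, 2913]].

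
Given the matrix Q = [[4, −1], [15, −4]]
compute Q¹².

Q² = I (check: tr Q = 0 and det Q = −1), so Q¹² = I since 12 is even.

[[1, 0], [0, 1]]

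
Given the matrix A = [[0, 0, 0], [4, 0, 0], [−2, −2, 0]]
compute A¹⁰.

A is strictly triangular, hence nilpotent: A³ = 0, so A¹⁰ = 0.

[[0, 0, 0], [0, 0, 0], [0, 0, 0]]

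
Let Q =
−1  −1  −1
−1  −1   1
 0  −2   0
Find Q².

[[2, 4, 0], [2, 0, 0], [2, 2, −2]]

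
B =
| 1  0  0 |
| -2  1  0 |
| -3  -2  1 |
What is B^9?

[[1, 0, 0], [-18, 1, 0], [117, -18, 1]]

B = I + N where N = [[0, 0, 0], [-2, 0, 0], [-3, -2, 0]] is strictly lower-triangular, so N^3 = 0.
(I + N)^9 = I + 9·N + 36·N^2 = [[1, 0, 0], [-18, 1, 0], [117, -18, 1]].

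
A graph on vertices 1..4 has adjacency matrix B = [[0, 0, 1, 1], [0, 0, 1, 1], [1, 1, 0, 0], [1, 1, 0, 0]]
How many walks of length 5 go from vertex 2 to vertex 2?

0

The number of length-5 walks from vertex 2 to vertex 2 is entry (2,2) of B^5, where B is the adjacency matrix.
B^2 = [[2, 2, 0, 0], [2, 2, 0, 0], [0, 0, 2, 2], [0, 0, 2, 2]]
B^3 = [[0, 0, 4, 4], [0, 0, 4, 4], [4, 4, 0, 0], [4, 4, 0, 0]]
B^4 = [[8, 8, 0, 0], [8, 8, 0, 0], [0, 0, 8, 8], [0, 0, 8, 8]]
B^5 = [[0, 0, 16, 16], [0, 0, 16, 16], [16, 16, 0, 0], [16, 16, 0, 0]]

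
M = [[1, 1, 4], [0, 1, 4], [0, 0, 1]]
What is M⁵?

M = I + N where N = [[0, 1, 4], [0, 0, 4], [0, 0, 0]] is strictly upper-triangular, so N³ = 0.
(I + N)⁵ = I + 5·N + 10·N² = [[1, 5, 60], [0, 1, 20], [0, 0, 1]].

[[1, 5, 60], [0, 1, 20], [0, 0, 1]]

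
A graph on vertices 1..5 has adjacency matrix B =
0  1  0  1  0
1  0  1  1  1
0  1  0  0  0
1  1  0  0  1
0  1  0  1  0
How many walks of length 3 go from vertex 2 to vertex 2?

4

The number of length-3 walks from vertex 2 to vertex 2 is entry (2,2) of B³, where B is the adjacency matrix.
B² = [[2, 1, 1, 1, 2], [1, 4, 0, 2, 1], [1, 0, 1, 1, 1], [1, 2, 1, 3, 1], [2, 1, 1, 1, 2]]
B³ = [[2, 6, 1, 5, 2], [6, 4, 4, 6, 6], [1, 4, 0, 2, 1], [5, 6, 2, 4, 5], [2, 6, 1, 5, 2]]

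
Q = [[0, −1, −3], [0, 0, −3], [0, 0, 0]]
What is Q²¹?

Q is strictly triangular, hence nilpotent: Q³ = 0, so Q²¹ = 0.

[[0, 0, 0], [0, 0, 0], [0, 0, 0]]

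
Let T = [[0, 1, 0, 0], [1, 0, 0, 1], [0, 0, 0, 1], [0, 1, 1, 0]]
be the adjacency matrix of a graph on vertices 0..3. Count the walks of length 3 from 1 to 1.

0

The number of length-3 walks from vertex 1 to vertex 1 is entry (1,1) of T³, where T is the adjacency matrix.
T² = [[1, 0, 0, 1], [0, 2, 1, 0], [0, 1, 1, 0], [1, 0, 0, 2]]
T³ = [[0, 2, 1, 0], [2, 0, 0, 3], [1, 0, 0, 2], [0, 3, 2, 0]]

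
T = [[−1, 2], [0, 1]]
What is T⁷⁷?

[[−1, 2], [0, 1]]

T² = I (check: tr T = 0 and det T = −1), so T⁷⁷ = T since 77 is odd.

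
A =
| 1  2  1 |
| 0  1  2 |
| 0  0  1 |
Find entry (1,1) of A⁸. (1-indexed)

1

A = I + N where N = [[0, 2, 1], [0, 0, 2], [0, 0, 0]] is strictly upper-triangular, so N³ = 0.
(I + N)⁸ = I + 8·N + 28·N² = [[1, 16, 120], [0, 1, 16], [0, 0, 1]].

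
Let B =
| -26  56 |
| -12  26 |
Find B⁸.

tr B = 0 and det B = -4, so the characteristic polynomial is λ² − (0)λ + (-4) with roots -2 and 2.
Eigenvectors give P = [[7, 2], [3, 1]] with P⁻¹ = [[1, -2], [-3, 7]], and B = P·diag(-2, 2)·P⁻¹.
Then B⁸ = P·diag(256, 256)·P⁻¹ = [[1792, 512], [768, 256]] · [[1, -2], [-3, 7]] = [[256, 0], [0, 256]].

[[256, 0], [0, 256]]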